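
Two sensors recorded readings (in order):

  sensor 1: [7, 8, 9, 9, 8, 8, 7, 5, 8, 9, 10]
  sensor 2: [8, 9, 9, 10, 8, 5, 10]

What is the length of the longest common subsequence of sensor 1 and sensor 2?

6

Let dp[i][j] be the LCS length of the first i values of sensor 1 and the first j values of sensor 2. dp[i][j] = dp[i-1][j-1]+1 when the i-th and j-th values match, else max(dp[i-1][j], dp[i][j-1]).
    ·  8  9  9 10  8  5 10
 ·  0  0  0  0  0  0  0  0
 7  0  0  0  0  0  0  0  0
 8  0  1  1  1  1  1  1  1
 9  0  1  2  2  2  2  2  2
 9  0  1  2  3  3  3  3  3
 8  0  1  2  3  3  4  4  4
 8  0  1  2  3  3  4  4  4
 7  0  1  2  3  3  4  4  4
 5  0  1  2  3  3  4  5  5
 8  0  1  2  3  3  4  5  5
 9  0  1  2  3  3  4  5  5
10  0  1  2  3  4  4  5  6
dp[11][7] = 6. One LCS (by backtracking along matches): 8, 9, 9, 8, 5, 10.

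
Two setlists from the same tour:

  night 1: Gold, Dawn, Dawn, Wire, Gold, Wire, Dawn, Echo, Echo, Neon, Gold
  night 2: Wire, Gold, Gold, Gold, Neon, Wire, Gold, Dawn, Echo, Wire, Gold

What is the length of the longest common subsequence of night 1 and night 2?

Taking Gold at night 1[1]=night 2[4], then Wire at night 1[4]=night 2[6], then Gold at night 1[5]=night 2[7], then Dawn at night 1[7]=night 2[8], then Echo at night 1[8]=night 2[9], then Gold at night 1[11]=night 2[11] gives a common subsequence of length 6. Since dp[11][11] = 6, nothing longer is possible.

6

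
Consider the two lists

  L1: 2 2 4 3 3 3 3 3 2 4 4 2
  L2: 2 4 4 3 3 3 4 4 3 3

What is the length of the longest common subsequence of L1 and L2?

One common subsequence of length 7: 2 at L1[1]=L2[1] → 4 at L1[3]=L2[3] → 3 at L1[4]=L2[4] → 3 at L1[5]=L2[5] → 3 at L1[6]=L2[6] → 3 at L1[7]=L2[9] → 3 at L1[8]=L2[10], and the DP table's final entry dp[12][10] is also 7, so no common subsequence is longer.

7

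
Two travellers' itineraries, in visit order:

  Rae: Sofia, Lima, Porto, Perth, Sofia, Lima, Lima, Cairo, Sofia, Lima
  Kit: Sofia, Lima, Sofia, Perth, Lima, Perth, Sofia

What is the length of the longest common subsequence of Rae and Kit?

Pick Sofia at Rae[1]=Kit[1], then Lima at Rae[2]=Kit[2], then Perth at Rae[4]=Kit[4], then Lima at Rae[6]=Kit[5], then Sofia at Rae[9]=Kit[7]; all 5 stops appear in both, in order, and the DP table's final entry dp[10][7] is also 5, so no common subsequence is longer.

5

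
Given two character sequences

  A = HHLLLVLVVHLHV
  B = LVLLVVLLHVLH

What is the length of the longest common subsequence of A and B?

8

Match L at A[3]=B[1]; then L at A[4]=B[3]; then L at A[5]=B[4]; then V at A[6]=B[6]; then L at A[7]=B[8]; then V at A[9]=B[10]; then L at A[11]=B[11]; then H at A[12]=B[12] — 8 characters in the same relative order in both. Since dp[13][12] = 8, nothing longer is possible.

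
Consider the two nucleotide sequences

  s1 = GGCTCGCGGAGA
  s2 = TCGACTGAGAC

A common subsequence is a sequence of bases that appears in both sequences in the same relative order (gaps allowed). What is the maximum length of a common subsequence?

Taking T (s1 #4, s2 #1), then C (s1 #5, s2 #2), then G (s1 #6, s2 #3), then C (s1 #7, s2 #5), then G (s1 #9, s2 #7), then A (s1 #10, s2 #8), then G (s1 #11, s2 #9), then A (s1 #12, s2 #10) gives a common subsequence of length 8. Since dp[12][11] = 8, nothing longer is possible.

8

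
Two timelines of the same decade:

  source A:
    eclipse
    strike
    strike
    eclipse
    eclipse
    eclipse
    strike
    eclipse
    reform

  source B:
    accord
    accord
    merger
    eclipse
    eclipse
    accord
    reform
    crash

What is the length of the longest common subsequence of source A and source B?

3

One common subsequence of length 3: eclipse (source A #1, source B #4), eclipse (source A #4, source B #5), reform (source A #9, source B #7). The LCS DP gives dp[9][8] = 3, so this is optimal.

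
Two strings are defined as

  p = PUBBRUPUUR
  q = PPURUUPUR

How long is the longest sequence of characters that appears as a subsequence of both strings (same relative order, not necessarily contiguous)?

7

Taking P [1,2], then U [2,3], then R [5,4], then U [6,6], then P [7,7], then U [9,8], then R [10,9] gives a common subsequence of length 7. The LCS DP gives dp[10][9] = 7, so this is optimal.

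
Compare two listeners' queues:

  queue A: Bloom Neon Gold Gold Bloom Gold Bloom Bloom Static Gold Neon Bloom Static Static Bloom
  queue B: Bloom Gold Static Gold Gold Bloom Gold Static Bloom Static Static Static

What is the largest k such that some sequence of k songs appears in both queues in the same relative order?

Match Bloom (queue A #1, queue B #1) → Gold (queue A #3, queue B #4) → Gold (queue A #4, queue B #5) → Bloom (queue A #5, queue B #6) → Gold (queue A #6, queue B #7) → Bloom (queue A #8, queue B #9) → Static (queue A #9, queue B #10) → Static (queue A #13, queue B #11) → Static (queue A #14, queue B #12) — 9 songs in the same relative order in both, and the DP table's final entry dp[15][12] is also 9, so no common subsequence is longer.

9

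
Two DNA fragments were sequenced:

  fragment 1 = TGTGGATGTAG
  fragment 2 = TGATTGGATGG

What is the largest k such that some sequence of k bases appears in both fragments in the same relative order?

9

Match T at fragment 1[1]=fragment 2[1] → G at fragment 1[2]=fragment 2[2] → T at fragment 1[3]=fragment 2[5] → G at fragment 1[4]=fragment 2[6] → G at fragment 1[5]=fragment 2[7] → A at fragment 1[6]=fragment 2[8] → T at fragment 1[7]=fragment 2[9] → G at fragment 1[8]=fragment 2[10] → G at fragment 1[11]=fragment 2[11] — 9 bases in the same relative order in both. The LCS DP gives dp[11][11] = 9, so this is optimal.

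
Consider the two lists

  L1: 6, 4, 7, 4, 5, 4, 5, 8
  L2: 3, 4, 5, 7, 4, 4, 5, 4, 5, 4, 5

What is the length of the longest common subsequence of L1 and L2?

Let dp[i][j] be the LCS length of the first i values of L1 and the first j values of L2. dp[i][j] = dp[i-1][j-1]+1 when the i-th and j-th values match, else max(dp[i-1][j], dp[i][j-1]).
    ·  3  4  5  7  4  4  5  4  5  4  5
 ·  0  0  0  0  0  0  0  0  0  0  0  0
 6  0  0  0  0  0  0  0  0  0  0  0  0
 4  0  0  1  1  1  1  1  1  1  1  1  1
 7  0  0  1  1  2  2  2  2  2  2  2  2
 4  0  0  1  1  2  3  3  3  3  3  3  3
 5  0  0  1  2  2  3  3  4  4  4  4  4
 4  0  0  1  2  2  3  4  4  5  5  5  5
 5  0  0  1  2  2  3  4  5  5  6  6  6
 8  0  0  1  2  2  3  4  5  5  6  6  6
dp[8][11] = 6. One LCS (by backtracking along matches): 4, 7, 4, 5, 4, 5.

6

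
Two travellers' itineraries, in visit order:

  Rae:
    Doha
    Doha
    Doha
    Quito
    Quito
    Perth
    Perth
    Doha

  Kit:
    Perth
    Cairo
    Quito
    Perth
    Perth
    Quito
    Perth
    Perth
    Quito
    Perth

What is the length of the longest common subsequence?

4

Pick Quito at Rae[4]=Kit[3]; then Quito at Rae[5]=Kit[6]; then Perth at Rae[6]=Kit[8]; then Perth at Rae[7]=Kit[10]; all 4 stops appear in both, in order. The LCS DP gives dp[8][10] = 4, so this is optimal.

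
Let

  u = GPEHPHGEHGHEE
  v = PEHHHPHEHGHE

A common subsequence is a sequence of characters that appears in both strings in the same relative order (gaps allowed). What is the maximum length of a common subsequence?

10

Pick P (u #2, v #1), E (u #3, v #2), H (u #4, v #5), P (u #5, v #6), H (u #6, v #7), E (u #8, v #8), H (u #9, v #9), G (u #10, v #10), H (u #11, v #11), E (u #13, v #12); all 10 characters appear in both, in order. dp[13][12] = 10 confirms this is the maximum.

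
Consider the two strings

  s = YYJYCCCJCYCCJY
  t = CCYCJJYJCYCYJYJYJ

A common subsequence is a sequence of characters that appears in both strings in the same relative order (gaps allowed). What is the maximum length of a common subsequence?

One common subsequence of length 9: Y (s #1, t #3); then Y (s #2, t #7); then J (s #3, t #8); then Y (s #4, t #10); then C (s #5, t #11); then J (s #8, t #13); then Y (s #10, t #14); then J (s #13, t #15); then Y (s #14, t #16), and the DP table's final entry dp[14][17] is also 9, so no common subsequence is longer.

9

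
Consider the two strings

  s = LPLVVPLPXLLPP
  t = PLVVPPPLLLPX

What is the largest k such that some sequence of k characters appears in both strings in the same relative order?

9

One common subsequence of length 9: P (s #2, t #1); then L (s #3, t #2); then V (s #4, t #3); then V (s #5, t #4); then P (s #6, t #7); then L (s #7, t #8); then L (s #10, t #9); then L (s #11, t #10); then P (s #12, t #11), and the DP table's final entry dp[13][12] is also 9, so no common subsequence is longer.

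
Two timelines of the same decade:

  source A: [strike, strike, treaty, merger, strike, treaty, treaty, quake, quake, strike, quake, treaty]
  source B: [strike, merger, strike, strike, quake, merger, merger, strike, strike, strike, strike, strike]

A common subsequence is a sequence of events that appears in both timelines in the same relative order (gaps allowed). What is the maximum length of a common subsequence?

Taking strike (source A #1, source B #3), then strike (source A #2, source B #4), then merger (source A #4, source B #7), then strike (source A #5, source B #11), then strike (source A #10, source B #12) gives a common subsequence of length 5. Since dp[12][12] = 5, nothing longer is possible.

5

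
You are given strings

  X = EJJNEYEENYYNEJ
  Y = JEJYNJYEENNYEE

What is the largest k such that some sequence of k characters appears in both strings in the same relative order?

9

Pick E at X[1]=Y[2], J at X[2]=Y[3], J at X[3]=Y[6], Y at X[6]=Y[7], E at X[7]=Y[8], E at X[8]=Y[9], N at X[9]=Y[11], Y at X[10]=Y[12], E at X[13]=Y[14]; all 9 characters appear in both, in order. dp[14][14] = 9 confirms this is the maximum.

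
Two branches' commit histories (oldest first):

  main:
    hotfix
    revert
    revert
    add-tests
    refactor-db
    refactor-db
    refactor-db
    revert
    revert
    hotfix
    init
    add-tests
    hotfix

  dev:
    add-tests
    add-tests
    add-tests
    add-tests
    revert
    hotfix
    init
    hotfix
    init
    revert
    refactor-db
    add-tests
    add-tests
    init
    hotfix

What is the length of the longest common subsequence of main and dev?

One common subsequence of length 6: add-tests (main #4, dev #4) → revert (main #8, dev #5) → hotfix (main #10, dev #8) → init (main #11, dev #9) → add-tests (main #12, dev #13) → hotfix (main #13, dev #15). The LCS DP gives dp[13][15] = 6, so this is optimal.

6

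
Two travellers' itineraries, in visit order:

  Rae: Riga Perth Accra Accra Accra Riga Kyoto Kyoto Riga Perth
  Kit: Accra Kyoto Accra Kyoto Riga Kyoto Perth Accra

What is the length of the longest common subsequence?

5

One common subsequence of length 5: Accra [3,1]; then Accra [4,3]; then Riga [6,5]; then Kyoto [8,6]; then Perth [10,7]. The LCS DP gives dp[10][8] = 5, so this is optimal.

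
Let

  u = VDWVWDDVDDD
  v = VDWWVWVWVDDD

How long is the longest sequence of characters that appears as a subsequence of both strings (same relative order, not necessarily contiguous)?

Match V [1,1], D [2,2], W [3,6], V [4,7], W [5,8], V [8,9], D [9,10], D [10,11], D [11,12] — 9 characters in the same relative order in both. Since dp[11][12] = 9, nothing longer is possible.

9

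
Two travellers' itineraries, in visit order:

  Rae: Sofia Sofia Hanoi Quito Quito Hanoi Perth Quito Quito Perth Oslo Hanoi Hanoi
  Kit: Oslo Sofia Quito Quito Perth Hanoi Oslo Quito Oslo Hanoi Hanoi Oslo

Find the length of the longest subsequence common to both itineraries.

Taking Sofia (Rae #2, Kit #2), Quito (Rae #4, Kit #3), Quito (Rae #5, Kit #4), Hanoi (Rae #6, Kit #6), Quito (Rae #9, Kit #8), Oslo (Rae #11, Kit #9), Hanoi (Rae #12, Kit #10), Hanoi (Rae #13, Kit #11) gives a common subsequence of length 8, and the DP table's final entry dp[13][12] is also 8, so no common subsequence is longer.

8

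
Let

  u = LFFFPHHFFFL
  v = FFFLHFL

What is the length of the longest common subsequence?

One common subsequence of length 6: F (u #2, v #1); then F (u #3, v #2); then F (u #4, v #3); then H (u #7, v #5); then F (u #10, v #6); then L (u #11, v #7). dp[11][7] = 6 confirms this is the maximum.

6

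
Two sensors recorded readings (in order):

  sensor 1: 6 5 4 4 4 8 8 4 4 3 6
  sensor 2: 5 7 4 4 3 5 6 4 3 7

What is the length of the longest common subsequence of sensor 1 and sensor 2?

5

Match 5 at sensor 1[2]=sensor 2[1]; then 4 at sensor 1[3]=sensor 2[3]; then 4 at sensor 1[4]=sensor 2[4]; then 4 at sensor 1[9]=sensor 2[8]; then 3 at sensor 1[10]=sensor 2[9] — 5 values in the same relative order in both, and the DP table's final entry dp[11][10] is also 5, so no common subsequence is longer.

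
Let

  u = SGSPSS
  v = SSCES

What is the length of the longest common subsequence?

Pick S at u[1]=v[1] → S at u[3]=v[2] → S at u[6]=v[5]; all 3 characters appear in both, in order. The LCS DP gives dp[6][5] = 3, so this is optimal.

3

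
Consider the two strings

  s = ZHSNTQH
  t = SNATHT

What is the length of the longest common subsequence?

4

Let dp[i][j] be the LCS length of the first i characters of s and the first j characters of t. dp[i][j] = dp[i-1][j-1]+1 when the i-th and j-th characters match, else max(dp[i-1][j], dp[i][j-1]).
    ·  S  N  A  T  H  T
 ·  0  0  0  0  0  0  0
 Z  0  0  0  0  0  0  0
 H  0  0  0  0  0  1  1
 S  0  1  1  1  1  1  1
 N  0  1  2  2  2  2  2
 T  0  1  2  2  3  3  3
 Q  0  1  2  2  3  3  3
 H  0  1  2  2  3  4  4
dp[7][6] = 4. One LCS (by backtracking along matches): SNTH.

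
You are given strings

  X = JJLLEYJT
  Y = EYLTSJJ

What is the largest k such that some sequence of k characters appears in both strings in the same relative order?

Taking E (X #5, Y #1); then Y (X #6, Y #2); then J (X #7, Y #7) gives a common subsequence of length 3. The LCS DP gives dp[8][7] = 3, so this is optimal.

3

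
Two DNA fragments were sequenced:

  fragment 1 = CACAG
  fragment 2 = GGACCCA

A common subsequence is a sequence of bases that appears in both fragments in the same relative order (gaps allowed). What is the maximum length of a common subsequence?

Pick C at fragment 1[1]=fragment 2[5], C at fragment 1[3]=fragment 2[6], A at fragment 1[4]=fragment 2[7]; all 3 bases appear in both, in order. The LCS DP gives dp[5][7] = 3, so this is optimal.

3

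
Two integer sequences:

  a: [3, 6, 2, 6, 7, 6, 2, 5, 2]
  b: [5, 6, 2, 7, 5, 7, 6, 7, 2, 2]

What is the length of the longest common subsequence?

6

Let dp[i][j] be the LCS length of the first i values of a and the first j values of b. dp[i][j] = dp[i-1][j-1]+1 when the i-th and j-th values match, else max(dp[i-1][j], dp[i][j-1]).
    ·  5  6  2  7  5  7  6  7  2  2
 ·  0  0  0  0  0  0  0  0  0  0  0
 3  0  0  0  0  0  0  0  0  0  0  0
 6  0  0  1  1  1  1  1  1  1  1  1
 2  0  0  1  2  2  2  2  2  2  2  2
 6  0  0  1  2  2  2  2  3  3  3  3
 7  0  0  1  2  3  3  3  3  4  4  4
 6  0  0  1  2  3  3  3  4  4  4  4
 2  0  0  1  2  3  3  3  4  4  5  5
 5  0  1  1  2  3  4  4  4  4  5  5
 2  0  1  1  2  3  4  4  4  4  5  6
dp[9][10] = 6. One LCS (by backtracking along matches): 6, 2, 6, 7, 2, 2.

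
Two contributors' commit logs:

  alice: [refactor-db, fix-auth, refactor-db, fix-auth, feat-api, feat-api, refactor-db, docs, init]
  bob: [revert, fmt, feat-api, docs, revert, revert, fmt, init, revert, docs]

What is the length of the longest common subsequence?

3

Pick feat-api (alice #6, bob #3), then docs (alice #8, bob #4), then init (alice #9, bob #8); all 3 commits appear in both, in order. dp[9][10] = 3 confirms this is the maximum.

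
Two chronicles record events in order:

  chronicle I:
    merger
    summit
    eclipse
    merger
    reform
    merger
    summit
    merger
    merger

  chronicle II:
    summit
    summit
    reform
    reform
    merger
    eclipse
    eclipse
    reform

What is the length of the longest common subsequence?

3

Match merger at chronicle I[1]=chronicle II[5], eclipse at chronicle I[3]=chronicle II[7], reform at chronicle I[5]=chronicle II[8] — 3 events in the same relative order in both, and the DP table's final entry dp[9][8] is also 3, so no common subsequence is longer.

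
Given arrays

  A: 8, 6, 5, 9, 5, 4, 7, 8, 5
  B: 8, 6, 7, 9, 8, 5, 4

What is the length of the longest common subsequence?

5

Let dp[i][j] be the LCS length of the first i values of A and the first j values of B. dp[i][j] = dp[i-1][j-1]+1 when the i-th and j-th values match, else max(dp[i-1][j], dp[i][j-1]).
    ·  8  6  7  9  8  5  4
 ·  0  0  0  0  0  0  0  0
 8  0  1  1  1  1  1  1  1
 6  0  1  2  2  2  2  2  2
 5  0  1  2  2  2  2  3  3
 9  0  1  2  2  3  3  3  3
 5  0  1  2  2  3  3  4  4
 4  0  1  2  2  3  3  4  5
 7  0  1  2  3  3  3  4  5
 8  0  1  2  3  3  4  4  5
 5  0  1  2  3  3  4  5  5
dp[9][7] = 5. One LCS (by backtracking along matches): 8, 6, 9, 5, 4.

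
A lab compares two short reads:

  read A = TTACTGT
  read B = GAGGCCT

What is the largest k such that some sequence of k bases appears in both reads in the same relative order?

Let dp[i][j] be the LCS length of the first i bases of read A and the first j bases of read B. dp[i][j] = dp[i-1][j-1]+1 when the i-th and j-th bases match, else max(dp[i-1][j], dp[i][j-1]).
    ·  G  A  G  G  C  C  T
 ·  0  0  0  0  0  0  0  0
 T  0  0  0  0  0  0  0  1
 T  0  0  0  0  0  0  0  1
 A  0  0  1  1  1  1  1  1
 C  0  0  1  1  1  2  2  2
 T  0  0  1  1  1  2  2  3
 G  0  1  1  2  2  2  2  3
 T  0  1  1  2  2  2  2  3
dp[7][7] = 3. One LCS (by backtracking along matches): ACT.

3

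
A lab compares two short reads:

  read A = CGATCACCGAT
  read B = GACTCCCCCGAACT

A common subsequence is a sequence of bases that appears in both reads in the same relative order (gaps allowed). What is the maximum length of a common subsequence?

Pick G at read A[2]=read B[1], then A at read A[3]=read B[2], then T at read A[4]=read B[4], then C at read A[5]=read B[7], then C at read A[7]=read B[8], then C at read A[8]=read B[9], then G at read A[9]=read B[10], then A at read A[10]=read B[12], then T at read A[11]=read B[14]; all 9 bases appear in both, in order, and the DP table's final entry dp[11][14] is also 9, so no common subsequence is longer.

9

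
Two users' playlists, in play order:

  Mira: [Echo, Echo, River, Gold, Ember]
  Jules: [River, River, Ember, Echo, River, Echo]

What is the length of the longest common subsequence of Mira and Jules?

Pick Echo at Mira[1]=Jules[4] → Echo at Mira[2]=Jules[6]; all 2 songs appear in both, in order. The LCS DP gives dp[5][6] = 2, so this is optimal.

2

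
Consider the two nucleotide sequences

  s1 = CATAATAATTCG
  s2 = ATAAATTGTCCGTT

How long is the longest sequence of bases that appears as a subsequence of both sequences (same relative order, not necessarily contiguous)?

Taking A [2,1] → T [3,2] → A [4,4] → A [5,5] → T [6,6] → T [9,7] → T [10,9] → C [11,11] → G [12,12] gives a common subsequence of length 9. dp[12][14] = 9 confirms this is the maximum.

9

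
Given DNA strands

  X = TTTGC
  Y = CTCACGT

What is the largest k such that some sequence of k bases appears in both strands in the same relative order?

Pick T at X[1]=Y[2], T at X[3]=Y[7]; all 2 bases appear in both, in order, and the DP table's final entry dp[5][7] is also 2, so no common subsequence is longer.

2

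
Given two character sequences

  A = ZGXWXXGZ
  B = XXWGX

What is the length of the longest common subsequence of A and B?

Let dp[i][j] be the LCS length of the first i characters of A and the first j characters of B. dp[i][j] = dp[i-1][j-1]+1 when the i-th and j-th characters match, else max(dp[i-1][j], dp[i][j-1]).
    ·  X  X  W  G  X
 ·  0  0  0  0  0  0
 Z  0  0  0  0  0  0
 G  0  0  0  0  1  1
 X  0  1  1  1  1  2
 W  0  1  1  2  2  2
 X  0  1  2  2  2  3
 X  0  1  2  2  2  3
 G  0  1  2  2  3  3
 Z  0  1  2  2  3  3
dp[8][5] = 3. One LCS (by backtracking along matches): XWX.

3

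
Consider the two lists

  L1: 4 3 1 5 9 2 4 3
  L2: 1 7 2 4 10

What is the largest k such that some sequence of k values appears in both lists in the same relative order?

One common subsequence of length 3: 1 [3,1] → 2 [6,3] → 4 [7,4]. dp[8][5] = 3 confirms this is the maximum.

3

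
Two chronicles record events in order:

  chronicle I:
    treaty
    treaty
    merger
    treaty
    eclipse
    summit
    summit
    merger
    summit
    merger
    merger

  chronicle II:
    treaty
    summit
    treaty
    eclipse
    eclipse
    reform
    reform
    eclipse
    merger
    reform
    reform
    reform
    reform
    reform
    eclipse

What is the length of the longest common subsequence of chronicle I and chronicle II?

Pick treaty at chronicle I[1]=chronicle II[1]; then treaty at chronicle I[2]=chronicle II[3]; then merger at chronicle I[3]=chronicle II[9]; then eclipse at chronicle I[5]=chronicle II[15]; all 4 events appear in both, in order. Since dp[11][15] = 4, nothing longer is possible.

4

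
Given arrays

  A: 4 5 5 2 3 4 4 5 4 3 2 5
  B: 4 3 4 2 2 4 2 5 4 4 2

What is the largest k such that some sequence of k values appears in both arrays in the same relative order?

Let dp[i][j] be the LCS length of the first i values of A and the first j values of B. dp[i][j] = dp[i-1][j-1]+1 when the i-th and j-th values match, else max(dp[i-1][j], dp[i][j-1]).
    ·  4  3  4  2  2  4  2  5  4  4  2
 ·  0  0  0  0  0  0  0  0  0  0  0  0
 4  0  1  1  1  1  1  1  1  1  1  1  1
 5  0  1  1  1  1  1  1  1  2  2  2  2
 5  0  1  1  1  1  1  1  1  2  2  2  2
 2  0  1  1  1  2  2  2  2  2  2  2  3
 3  0  1  2  2  2  2  2  2  2  2  2  3
 4  0  1  2  3  3  3  3  3  3  3  3  3
 4  0  1  2  3  3  3  4  4  4  4  4  4
 5  0  1  2  3  3  3  4  4  5  5  5  5
 4  0  1  2  3  3  3  4  4  5  6  6  6
 3  0  1  2  3  3  3  4  4  5  6  6  6
 2  0  1  2  3  4  4  4  5  5  6  6  7
 5  0  1  2  3  4  4  4  5  6  6  6  7
dp[12][11] = 7. One LCS (by backtracking along matches): 4, 3, 4, 4, 5, 4, 2.

7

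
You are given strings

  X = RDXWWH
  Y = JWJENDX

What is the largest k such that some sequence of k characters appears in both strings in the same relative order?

2

Match D (X #2, Y #6) → X (X #3, Y #7) — 2 characters in the same relative order in both. The LCS DP gives dp[6][7] = 2, so this is optimal.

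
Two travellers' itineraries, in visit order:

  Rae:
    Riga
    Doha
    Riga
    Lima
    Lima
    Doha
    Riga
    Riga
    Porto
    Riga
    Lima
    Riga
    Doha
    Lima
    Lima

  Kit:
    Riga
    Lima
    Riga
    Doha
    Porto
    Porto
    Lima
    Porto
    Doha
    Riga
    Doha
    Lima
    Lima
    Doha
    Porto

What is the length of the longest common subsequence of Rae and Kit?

9

Taking Riga (Rae #1, Kit #1), Riga (Rae #3, Kit #3), Doha (Rae #6, Kit #4), Porto (Rae #9, Kit #6), Lima (Rae #11, Kit #7), Riga (Rae #12, Kit #10), Doha (Rae #13, Kit #11), Lima (Rae #14, Kit #12), Lima (Rae #15, Kit #13) gives a common subsequence of length 9, and the DP table's final entry dp[15][15] is also 9, so no common subsequence is longer.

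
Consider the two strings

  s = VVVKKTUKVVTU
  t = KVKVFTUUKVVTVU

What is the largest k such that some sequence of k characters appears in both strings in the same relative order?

Match V (s #1, t #2), V (s #2, t #4), T (s #6, t #6), U (s #7, t #8), K (s #8, t #9), V (s #9, t #10), V (s #10, t #11), T (s #11, t #12), U (s #12, t #14) — 9 characters in the same relative order in both. dp[12][14] = 9 confirms this is the maximum.

9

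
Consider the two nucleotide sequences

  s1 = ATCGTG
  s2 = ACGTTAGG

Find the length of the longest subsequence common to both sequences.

5

Let dp[i][j] be the LCS length of the first i bases of s1 and the first j bases of s2. dp[i][j] = dp[i-1][j-1]+1 when the i-th and j-th bases match, else max(dp[i-1][j], dp[i][j-1]).
    ·  A  C  G  T  T  A  G  G
 ·  0  0  0  0  0  0  0  0  0
 A  0  1  1  1  1  1  1  1  1
 T  0  1  1  1  2  2  2  2  2
 C  0  1  2  2  2  2  2  2  2
 G  0  1  2  3  3  3  3  3  3
 T  0  1  2  3  4  4  4  4  4
 G  0  1  2  3  4  4  4  5  5
dp[6][8] = 5. One LCS (by backtracking along matches): ACGTG.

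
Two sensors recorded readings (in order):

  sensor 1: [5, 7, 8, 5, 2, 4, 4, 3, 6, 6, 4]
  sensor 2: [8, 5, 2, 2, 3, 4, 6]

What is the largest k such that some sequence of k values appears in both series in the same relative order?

5

Match 8 (sensor 1 #3, sensor 2 #1); then 5 (sensor 1 #4, sensor 2 #2); then 2 (sensor 1 #5, sensor 2 #4); then 4 (sensor 1 #7, sensor 2 #6); then 6 (sensor 1 #10, sensor 2 #7) — 5 values in the same relative order in both. dp[11][7] = 5 confirms this is the maximum.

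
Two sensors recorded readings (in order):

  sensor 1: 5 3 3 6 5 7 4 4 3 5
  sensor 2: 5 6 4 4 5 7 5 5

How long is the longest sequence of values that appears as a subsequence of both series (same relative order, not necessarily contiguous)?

5

Taking 5 (sensor 1 #1, sensor 2 #1), then 6 (sensor 1 #4, sensor 2 #2), then 5 (sensor 1 #5, sensor 2 #5), then 7 (sensor 1 #6, sensor 2 #6), then 5 (sensor 1 #10, sensor 2 #8) gives a common subsequence of length 5. Since dp[10][8] = 5, nothing longer is possible.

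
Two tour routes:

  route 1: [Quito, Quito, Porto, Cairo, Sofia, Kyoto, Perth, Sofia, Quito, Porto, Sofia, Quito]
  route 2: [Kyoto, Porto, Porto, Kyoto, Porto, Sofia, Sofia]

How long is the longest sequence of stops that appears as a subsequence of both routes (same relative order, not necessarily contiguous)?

Match Porto [3,3], Kyoto [6,4], Sofia [8,6], Sofia [11,7] — 4 stops in the same relative order in both. dp[12][7] = 4 confirms this is the maximum.

4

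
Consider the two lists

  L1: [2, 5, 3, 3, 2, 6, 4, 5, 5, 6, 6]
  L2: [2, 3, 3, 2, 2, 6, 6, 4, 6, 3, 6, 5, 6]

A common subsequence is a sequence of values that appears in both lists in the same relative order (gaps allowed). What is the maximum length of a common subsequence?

Let dp[i][j] be the LCS length of the first i values of L1 and the first j values of L2. dp[i][j] = dp[i-1][j-1]+1 when the i-th and j-th values match, else max(dp[i-1][j], dp[i][j-1]).
    ·  2  3  3  2  2  6  6  4  6  3  6  5  6
 ·  0  0  0  0  0  0  0  0  0  0  0  0  0  0
 2  0  1  1  1  1  1  1  1  1  1  1  1  1  1
 5  0  1  1  1  1  1  1  1  1  1  1  1  2  2
 3  0  1  2  2  2  2  2  2  2  2  2  2  2  2
 3  0  1  2  3  3  3  3  3  3  3  3  3  3  3
 2  0  1  2  3  4  4  4  4  4  4  4  4  4  4
 6  0  1  2  3  4  4  5  5  5  5  5  5  5  5
 4  0  1  2  3  4  4  5  5  6  6  6  6  6  6
 5  0  1  2  3  4  4  5  5  6  6  6  6  7  7
 5  0  1  2  3  4  4  5  5  6  6  6  6  7  7
 6  0  1  2  3  4  4  5  6  6  7  7  7  7  8
 6  0  1  2  3  4  4  5  6  6  7  7  8  8  8
dp[11][13] = 8. One LCS (by backtracking along matches): 2, 3, 3, 2, 6, 4, 5, 6.

8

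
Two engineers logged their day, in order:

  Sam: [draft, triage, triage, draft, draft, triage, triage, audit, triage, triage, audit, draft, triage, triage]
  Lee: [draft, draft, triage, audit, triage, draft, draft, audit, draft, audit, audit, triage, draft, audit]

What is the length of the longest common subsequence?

Taking draft (Sam #1, Lee #2), then triage (Sam #2, Lee #3), then triage (Sam #3, Lee #5), then draft (Sam #4, Lee #7), then draft (Sam #5, Lee #9), then audit (Sam #8, Lee #11), then triage (Sam #9, Lee #12), then audit (Sam #11, Lee #14) gives a common subsequence of length 8. dp[14][14] = 8 confirms this is the maximum.

8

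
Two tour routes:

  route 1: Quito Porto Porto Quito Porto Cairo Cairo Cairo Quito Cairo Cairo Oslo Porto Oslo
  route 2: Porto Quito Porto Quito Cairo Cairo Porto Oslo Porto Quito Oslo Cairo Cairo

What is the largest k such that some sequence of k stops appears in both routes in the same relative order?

9

Taking Porto (route 1 #3, route 2 #1), Quito (route 1 #4, route 2 #2), Porto (route 1 #5, route 2 #3), Quito (route 1 #9, route 2 #4), Cairo (route 1 #10, route 2 #5), Cairo (route 1 #11, route 2 #6), Oslo (route 1 #12, route 2 #8), Porto (route 1 #13, route 2 #9), Oslo (route 1 #14, route 2 #11) gives a common subsequence of length 9, and the DP table's final entry dp[14][13] is also 9, so no common subsequence is longer.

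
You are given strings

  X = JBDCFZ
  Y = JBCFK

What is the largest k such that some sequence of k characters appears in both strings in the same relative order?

Match J [1,1], then B [2,2], then C [4,3], then F [5,4] — 4 characters in the same relative order in both. The LCS DP gives dp[6][5] = 4, so this is optimal.

4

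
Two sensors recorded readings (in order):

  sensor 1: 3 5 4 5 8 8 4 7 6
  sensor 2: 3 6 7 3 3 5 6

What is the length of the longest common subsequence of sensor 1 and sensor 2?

Let dp[i][j] be the LCS length of the first i values of sensor 1 and the first j values of sensor 2. dp[i][j] = dp[i-1][j-1]+1 when the i-th and j-th values match, else max(dp[i-1][j], dp[i][j-1]).
    ·  3  6  7  3  3  5  6
 ·  0  0  0  0  0  0  0  0
 3  0  1  1  1  1  1  1  1
 5  0  1  1  1  1  1  2  2
 4  0  1  1  1  1  1  2  2
 5  0  1  1  1  1  1  2  2
 8  0  1  1  1  1  1  2  2
 8  0  1  1  1  1  1  2  2
 4  0  1  1  1  1  1  2  2
 7  0  1  1  2  2  2  2  2
 6  0  1  2  2  2  2  2  3
dp[9][7] = 3. One LCS (by backtracking along matches): 3, 5, 6.

3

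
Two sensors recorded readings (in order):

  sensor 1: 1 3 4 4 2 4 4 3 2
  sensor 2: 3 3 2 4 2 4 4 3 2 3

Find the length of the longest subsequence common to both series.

7

One common subsequence of length 7: 3 at sensor 1[2]=sensor 2[2], 4 at sensor 1[4]=sensor 2[4], 2 at sensor 1[5]=sensor 2[5], 4 at sensor 1[6]=sensor 2[6], 4 at sensor 1[7]=sensor 2[7], 3 at sensor 1[8]=sensor 2[8], 2 at sensor 1[9]=sensor 2[9]. The LCS DP gives dp[9][10] = 7, so this is optimal.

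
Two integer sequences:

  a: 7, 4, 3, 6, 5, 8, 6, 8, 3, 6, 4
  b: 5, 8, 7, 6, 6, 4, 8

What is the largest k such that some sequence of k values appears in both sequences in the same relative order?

Let dp[i][j] be the LCS length of the first i values of a and the first j values of b. dp[i][j] = dp[i-1][j-1]+1 when the i-th and j-th values match, else max(dp[i-1][j], dp[i][j-1]).
    ·  5  8  7  6  6  4  8
 ·  0  0  0  0  0  0  0  0
 7  0  0  0  1  1  1  1  1
 4  0  0  0  1  1  1  2  2
 3  0  0  0  1  1  1  2  2
 6  0  0  0  1  2  2  2  2
 5  0  1  1  1  2  2  2  2
 8  0  1  2  2  2  2  2  3
 6  0  1  2  2  3  3  3  3
 8  0  1  2  2  3  3  3  4
 3  0  1  2  2  3  3  3  4
 6  0  1  2  2  3  4  4  4
 4  0  1  2  2  3  4  5  5
dp[11][7] = 5. One LCS (by backtracking along matches): 5, 8, 6, 6, 4.

5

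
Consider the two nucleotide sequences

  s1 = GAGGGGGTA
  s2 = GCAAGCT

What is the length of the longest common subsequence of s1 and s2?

4

Let dp[i][j] be the LCS length of the first i bases of s1 and the first j bases of s2. dp[i][j] = dp[i-1][j-1]+1 when the i-th and j-th bases match, else max(dp[i-1][j], dp[i][j-1]).
    ·  G  C  A  A  G  C  T
 ·  0  0  0  0  0  0  0  0
 G  0  1  1  1  1  1  1  1
 A  0  1  1  2  2  2  2  2
 G  0  1  1  2  2  3  3  3
 G  0  1  1  2  2  3  3  3
 G  0  1  1  2  2  3  3  3
 G  0  1  1  2  2  3  3  3
 G  0  1  1  2  2  3  3  3
 T  0  1  1  2  2  3  3  4
 A  0  1  1  2  3  3  3  4
dp[9][7] = 4. One LCS (by backtracking along matches): GAGT.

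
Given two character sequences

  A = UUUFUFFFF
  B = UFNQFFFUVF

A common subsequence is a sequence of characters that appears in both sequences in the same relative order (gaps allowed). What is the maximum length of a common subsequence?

6

One common subsequence of length 6: U at A[3]=B[1], F at A[4]=B[2], F at A[6]=B[5], F at A[7]=B[6], F at A[8]=B[7], F at A[9]=B[10], and the DP table's final entry dp[9][10] is also 6, so no common subsequence is longer.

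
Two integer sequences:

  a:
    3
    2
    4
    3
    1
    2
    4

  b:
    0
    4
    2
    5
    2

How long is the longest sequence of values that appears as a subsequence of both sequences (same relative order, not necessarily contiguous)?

Taking 2 (a #2, b #3), then 2 (a #6, b #5) gives a common subsequence of length 2. Since dp[7][5] = 2, nothing longer is possible.

2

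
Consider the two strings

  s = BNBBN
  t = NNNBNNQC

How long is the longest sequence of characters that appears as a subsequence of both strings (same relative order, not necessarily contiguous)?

Match B (s #1, t #4), then N (s #2, t #5), then N (s #5, t #6) — 3 characters in the same relative order in both. The LCS DP gives dp[5][8] = 3, so this is optimal.

3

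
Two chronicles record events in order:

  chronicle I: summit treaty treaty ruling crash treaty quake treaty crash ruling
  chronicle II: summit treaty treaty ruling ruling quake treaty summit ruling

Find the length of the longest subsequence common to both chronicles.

Taking summit [1,1]; then treaty [2,2]; then treaty [3,3]; then ruling [4,5]; then quake [7,6]; then treaty [8,7]; then ruling [10,9] gives a common subsequence of length 7. The LCS DP gives dp[10][9] = 7, so this is optimal.

7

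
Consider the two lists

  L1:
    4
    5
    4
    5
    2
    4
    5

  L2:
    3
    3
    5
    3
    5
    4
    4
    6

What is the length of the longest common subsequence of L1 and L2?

3

Let dp[i][j] be the LCS length of the first i values of L1 and the first j values of L2. dp[i][j] = dp[i-1][j-1]+1 when the i-th and j-th values match, else max(dp[i-1][j], dp[i][j-1]).
    ·  3  3  5  3  5  4  4  6
 ·  0  0  0  0  0  0  0  0  0
 4  0  0  0  0  0  0  1  1  1
 5  0  0  0  1  1  1  1  1  1
 4  0  0  0  1  1  1  2  2  2
 5  0  0  0  1  1  2  2  2  2
 2  0  0  0  1  1  2  2  2  2
 4  0  0  0  1  1  2  3  3  3
 5  0  0  0  1  1  2  3  3  3
dp[7][8] = 3. One LCS (by backtracking along matches): 5, 4, 4.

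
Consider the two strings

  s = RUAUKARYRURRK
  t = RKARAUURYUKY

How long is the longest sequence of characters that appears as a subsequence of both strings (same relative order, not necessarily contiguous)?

7

One common subsequence of length 7: R (s #1, t #4), U (s #2, t #6), U (s #4, t #7), R (s #7, t #8), Y (s #8, t #9), U (s #10, t #10), K (s #13, t #11). Since dp[13][12] = 7, nothing longer is possible.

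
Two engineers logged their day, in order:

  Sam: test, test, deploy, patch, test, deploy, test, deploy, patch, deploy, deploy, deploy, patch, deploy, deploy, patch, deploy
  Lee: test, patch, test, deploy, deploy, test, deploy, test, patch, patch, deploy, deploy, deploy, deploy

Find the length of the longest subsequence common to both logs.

11

Pick test (Sam #1, Lee #1); then test (Sam #2, Lee #3); then deploy (Sam #3, Lee #5); then test (Sam #5, Lee #6); then deploy (Sam #6, Lee #7); then test (Sam #7, Lee #8); then patch (Sam #9, Lee #10); then deploy (Sam #12, Lee #11); then deploy (Sam #14, Lee #12); then deploy (Sam #15, Lee #13); then deploy (Sam #17, Lee #14); all 11 tasks appear in both, in order. dp[17][14] = 11 confirms this is the maximum.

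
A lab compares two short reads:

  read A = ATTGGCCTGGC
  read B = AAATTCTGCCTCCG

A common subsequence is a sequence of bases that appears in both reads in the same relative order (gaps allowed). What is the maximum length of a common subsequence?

Match A [1,3]; then T [2,5]; then T [3,7]; then G [5,8]; then C [6,9]; then C [7,10]; then T [8,11]; then G [10,14] — 8 bases in the same relative order in both. The LCS DP gives dp[11][14] = 8, so this is optimal.

8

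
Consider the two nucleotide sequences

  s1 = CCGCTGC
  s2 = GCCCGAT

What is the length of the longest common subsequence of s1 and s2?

One common subsequence of length 4: C (s1 #1, s2 #3), then C (s1 #2, s2 #4), then G (s1 #3, s2 #5), then T (s1 #5, s2 #7). Since dp[7][7] = 4, nothing longer is possible.

4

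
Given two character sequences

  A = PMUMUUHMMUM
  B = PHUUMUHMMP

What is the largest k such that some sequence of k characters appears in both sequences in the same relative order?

7

One common subsequence of length 7: P at A[1]=B[1], U at A[3]=B[4], M at A[4]=B[5], U at A[6]=B[6], H at A[7]=B[7], M at A[8]=B[8], M at A[9]=B[9], and the DP table's final entry dp[11][10] is also 7, so no common subsequence is longer.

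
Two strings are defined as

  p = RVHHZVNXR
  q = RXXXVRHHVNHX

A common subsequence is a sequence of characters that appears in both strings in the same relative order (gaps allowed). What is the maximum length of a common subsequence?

Match R [1,1], V [2,5], H [3,7], H [4,8], V [6,9], N [7,10], X [8,12] — 7 characters in the same relative order in both. The LCS DP gives dp[9][12] = 7, so this is optimal.

7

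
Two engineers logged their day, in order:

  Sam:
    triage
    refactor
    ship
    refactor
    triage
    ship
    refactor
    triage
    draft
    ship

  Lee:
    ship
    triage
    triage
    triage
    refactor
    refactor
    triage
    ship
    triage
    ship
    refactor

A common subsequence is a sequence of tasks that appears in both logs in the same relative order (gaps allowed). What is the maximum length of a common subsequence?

Match triage (Sam #1, Lee #4), then refactor (Sam #2, Lee #5), then refactor (Sam #4, Lee #6), then triage (Sam #5, Lee #7), then ship (Sam #6, Lee #8), then triage (Sam #8, Lee #9), then ship (Sam #10, Lee #10) — 7 tasks in the same relative order in both, and the DP table's final entry dp[10][11] is also 7, so no common subsequence is longer.

7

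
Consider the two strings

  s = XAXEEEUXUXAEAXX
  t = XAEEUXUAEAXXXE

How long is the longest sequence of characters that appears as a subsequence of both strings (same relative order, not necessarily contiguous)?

Pick X (s #1, t #1), A (s #2, t #2), E (s #5, t #3), E (s #6, t #4), U (s #7, t #5), X (s #8, t #6), U (s #9, t #7), A (s #11, t #8), E (s #12, t #9), A (s #13, t #10), X (s #14, t #12), X (s #15, t #13); all 12 characters appear in both, in order. dp[15][14] = 12 confirms this is the maximum.

12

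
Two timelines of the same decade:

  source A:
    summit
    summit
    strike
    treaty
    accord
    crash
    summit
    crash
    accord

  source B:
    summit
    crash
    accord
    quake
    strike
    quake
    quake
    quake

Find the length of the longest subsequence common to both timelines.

One common subsequence of length 3: summit [7,1]; then crash [8,2]; then accord [9,3]. The LCS DP gives dp[9][8] = 3, so this is optimal.

3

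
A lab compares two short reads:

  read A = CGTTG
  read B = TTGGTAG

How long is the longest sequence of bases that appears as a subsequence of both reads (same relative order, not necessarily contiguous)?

3

Let dp[i][j] be the LCS length of the first i bases of read A and the first j bases of read B. dp[i][j] = dp[i-1][j-1]+1 when the i-th and j-th bases match, else max(dp[i-1][j], dp[i][j-1]).
    ·  T  T  G  G  T  A  G
 ·  0  0  0  0  0  0  0  0
 C  0  0  0  0  0  0  0  0
 G  0  0  0  1  1  1  1  1
 T  0  1  1  1  1  2  2  2
 T  0  1  2  2  2  2  2  2
 G  0  1  2  3  3  3  3  3
dp[5][7] = 3. One LCS (by backtracking along matches): GTG.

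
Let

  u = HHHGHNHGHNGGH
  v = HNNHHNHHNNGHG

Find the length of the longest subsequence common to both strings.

Taking H [1,1], then H [3,4], then H [5,5], then N [6,6], then H [7,7], then H [9,8], then N [10,10], then G [11,11], then G [12,13] gives a common subsequence of length 9, and the DP table's final entry dp[13][13] is also 9, so no common subsequence is longer.

9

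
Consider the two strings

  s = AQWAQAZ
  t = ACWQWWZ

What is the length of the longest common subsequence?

Taking A (s #1, t #1), then Q (s #2, t #4), then W (s #3, t #6), then Z (s #7, t #7) gives a common subsequence of length 4. Since dp[7][7] = 4, nothing longer is possible.

4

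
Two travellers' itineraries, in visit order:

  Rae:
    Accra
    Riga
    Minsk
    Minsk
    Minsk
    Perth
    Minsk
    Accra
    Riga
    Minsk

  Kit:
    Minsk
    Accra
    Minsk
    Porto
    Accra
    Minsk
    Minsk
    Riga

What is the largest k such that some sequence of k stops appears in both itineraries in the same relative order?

5

Taking Accra at Rae[1]=Kit[2], then Minsk at Rae[3]=Kit[3], then Minsk at Rae[5]=Kit[6], then Minsk at Rae[7]=Kit[7], then Riga at Rae[9]=Kit[8] gives a common subsequence of length 5. dp[10][8] = 5 confirms this is the maximum.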